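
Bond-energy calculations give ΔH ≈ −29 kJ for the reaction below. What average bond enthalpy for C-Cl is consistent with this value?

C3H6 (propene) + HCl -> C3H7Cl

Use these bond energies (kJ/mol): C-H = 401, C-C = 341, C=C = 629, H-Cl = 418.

Let D be the C-Cl bond energy.
Σ(broken) = 1×341 + 6×401 + 1×629 + 1×418 = 3794
Σ(formed) = 2×341 + 1×D + 7×401 = 3489 + D
ΔH = Σ(broken) − Σ(formed) = (3794) − (3489 + D) = +305 − D
Setting this equal to −29 kJ gives D = 334 kJ/mol.

D(C-Cl) ≈ 334 kJ/mol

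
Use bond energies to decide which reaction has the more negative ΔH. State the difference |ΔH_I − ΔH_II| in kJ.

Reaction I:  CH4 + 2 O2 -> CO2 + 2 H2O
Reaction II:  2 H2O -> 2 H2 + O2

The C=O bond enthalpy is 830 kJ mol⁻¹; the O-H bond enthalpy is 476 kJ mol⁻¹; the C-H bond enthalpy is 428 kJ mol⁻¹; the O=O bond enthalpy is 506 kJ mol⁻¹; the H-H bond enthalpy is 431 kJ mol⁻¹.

Reaction I:
  Bonds broken (reactants):
    C-H: 4 × 428 = 1712
    O=O: 2 × 506 = 1012
    Σ(broken) = 2724 kJ
  Bonds formed (products):
    C=O: 2 × 830 = 1660
    O-H: 4 × 476 = 1904
    Σ(formed) = 3564 kJ
  ΔH_I = 2724 − 3564 = −840 kJ
Reaction II:
  Bonds broken (reactants):
    O-H: 4 × 476 = 1904
    Σ(broken) = 1904 kJ
  Bonds formed (products):
    H-H: 2 × 431 = 862
    O=O: 1 × 506 = 506
    Σ(formed) = 1368 kJ
  ΔH_II = 1904 − 1368 = +536 kJ
ΔH_I − ΔH_II = −1376 kJ, so reaction I has the more negative ΔH; |ΔH_I − ΔH_II| = 1376 kJ.

Reaction I, by 1376 kJ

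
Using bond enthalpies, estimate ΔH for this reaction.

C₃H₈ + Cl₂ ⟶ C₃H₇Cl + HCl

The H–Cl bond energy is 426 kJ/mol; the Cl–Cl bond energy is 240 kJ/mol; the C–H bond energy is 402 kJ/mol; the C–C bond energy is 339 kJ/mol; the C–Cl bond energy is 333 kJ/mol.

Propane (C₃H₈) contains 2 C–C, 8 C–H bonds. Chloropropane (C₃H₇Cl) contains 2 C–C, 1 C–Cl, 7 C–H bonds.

Bonds broken (reactants):
  C–C: 2 × 339 = 678
  C–H: 8 × 402 = 3216
  Cl–Cl: 1 × 240 = 240
  Σ(broken) = 4134 kJ
Bonds formed (products):
  C–C: 2 × 339 = 678
  C–Cl: 1 × 333 = 333
  C–H: 7 × 402 = 2814
  H–Cl: 1 × 426 = 426
  Σ(formed) = 4251 kJ
ΔH = Σ(broken) − Σ(formed) = 4134 − 4251 = −117 kJ

ΔH ≈ −117 kJ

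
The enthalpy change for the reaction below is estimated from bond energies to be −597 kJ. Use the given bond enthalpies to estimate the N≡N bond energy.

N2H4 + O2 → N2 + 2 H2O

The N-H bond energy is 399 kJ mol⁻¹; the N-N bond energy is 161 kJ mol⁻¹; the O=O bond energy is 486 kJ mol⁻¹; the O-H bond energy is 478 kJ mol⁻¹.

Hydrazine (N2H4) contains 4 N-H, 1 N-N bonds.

Let D be the N≡N bond energy.
Σ(broken) = 4×399 + 1×161 + 1×486 = 2243
Σ(formed) = 1×D + 4×478 = 1912 + D
ΔH = Σ(broken) − Σ(formed) = (2243) − (1912 + D) = +331 − D
Setting this equal to −597 kJ gives D = 928 kJ/mol.

D(N≡N) ≈ 928 kJ/mol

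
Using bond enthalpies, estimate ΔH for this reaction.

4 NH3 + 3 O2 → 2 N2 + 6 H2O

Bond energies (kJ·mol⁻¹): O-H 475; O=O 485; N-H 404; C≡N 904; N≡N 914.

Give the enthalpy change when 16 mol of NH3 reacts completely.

Bonds broken (reactants):
  N-H: 12 × 404 = 4848
  O=O: 3 × 485 = 1455
  Σ(broken) = 6303 kJ
Bonds formed (products):
  N≡N: 2 × 914 = 1828
  O-H: 12 × 475 = 5700
  Σ(formed) = 7528 kJ
ΔH = Σ(broken) − Σ(formed) = 6303 − 7528 = −1225 kJ
For 4× the reaction as written: 4 × (−1225) = −4900 kJ

ΔH = −4900 kJ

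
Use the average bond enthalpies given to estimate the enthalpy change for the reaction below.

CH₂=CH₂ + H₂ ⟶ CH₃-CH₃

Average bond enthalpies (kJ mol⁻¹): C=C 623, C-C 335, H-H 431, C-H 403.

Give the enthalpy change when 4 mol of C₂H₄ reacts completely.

ΔH = −348 kJ

Bonds broken (reactants):
  C-H: 4 × 403 = 1612
  C=C: 1 × 623 = 623
  H-H: 1 × 431 = 431
  Σ(broken) = 2666 kJ
Bonds formed (products):
  C-C: 1 × 335 = 335
  C-H: 6 × 403 = 2418
  Σ(formed) = 2753 kJ
ΔH = Σ(broken) − Σ(formed) = 2666 − 2753 = −87 kJ
For 4× the reaction as written: 4 × (−87) = −348 kJ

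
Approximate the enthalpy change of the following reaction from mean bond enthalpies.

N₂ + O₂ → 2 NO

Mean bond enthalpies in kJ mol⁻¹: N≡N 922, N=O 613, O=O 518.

ΔH ≈ +214 kJ

Bonds broken (reactants):
  N≡N: 1 × 922 = 922
  O=O: 1 × 518 = 518
  Σ(broken) = 1440 kJ
Bonds formed (products):
  N=O: 2 × 613 = 1226
  Σ(formed) = 1226 kJ
ΔH = Σ(broken) − Σ(formed) = 1440 − 1226 = +214 kJ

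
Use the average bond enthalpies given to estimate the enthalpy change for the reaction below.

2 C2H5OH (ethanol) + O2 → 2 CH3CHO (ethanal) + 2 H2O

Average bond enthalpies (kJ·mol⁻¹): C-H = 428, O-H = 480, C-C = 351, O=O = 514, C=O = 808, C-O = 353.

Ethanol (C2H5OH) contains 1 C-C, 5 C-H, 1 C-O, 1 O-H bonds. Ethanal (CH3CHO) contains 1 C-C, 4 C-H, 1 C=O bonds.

ΔH ≈ −500 kJ

Bonds broken (reactants):
  C-C: 2 × 351 = 702
  C-H: 10 × 428 = 4280
  C-O: 2 × 353 = 706
  O-H: 2 × 480 = 960
  O=O: 1 × 514 = 514
  Σ(broken) = 7162 kJ
Bonds formed (products):
  C-C: 2 × 351 = 702
  C-H: 8 × 428 = 3424
  C=O: 2 × 808 = 1616
  O-H: 4 × 480 = 1920
  Σ(formed) = 7662 kJ
ΔH = Σ(broken) − Σ(formed) = 7162 − 7662 = −500 kJ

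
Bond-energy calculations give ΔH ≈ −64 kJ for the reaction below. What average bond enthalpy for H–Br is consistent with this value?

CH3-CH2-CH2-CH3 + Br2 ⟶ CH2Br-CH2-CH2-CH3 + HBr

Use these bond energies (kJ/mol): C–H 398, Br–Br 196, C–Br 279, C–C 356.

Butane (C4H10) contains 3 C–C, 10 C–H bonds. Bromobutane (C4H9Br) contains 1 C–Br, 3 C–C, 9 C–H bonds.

Let D be the H–Br bond energy.
Σ(broken) = 1×196 + 3×356 + 10×398 = 5244
Σ(formed) = 1×279 + 3×356 + 9×398 + 1×D = 4929 + D
ΔH = Σ(broken) − Σ(formed) = (5244) − (4929 + D) = +315 − D
Setting this equal to −64 kJ gives D = 379 kJ/mol.

D(H–Br) ≈ 379 kJ/mol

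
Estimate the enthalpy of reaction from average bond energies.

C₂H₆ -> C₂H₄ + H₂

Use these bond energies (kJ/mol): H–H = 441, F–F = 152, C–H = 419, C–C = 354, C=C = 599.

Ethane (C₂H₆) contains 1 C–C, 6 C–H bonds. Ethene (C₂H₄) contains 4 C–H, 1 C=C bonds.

Bonds broken (reactants):
  C–C: 1 × 354 = 354
  C–H: 6 × 419 = 2514
  Σ(broken) = 2868 kJ
Bonds formed (products):
  C–H: 4 × 419 = 1676
  C=C: 1 × 599 = 599
  H–H: 1 × 441 = 441
  Σ(formed) = 2716 kJ
ΔH = Σ(broken) − Σ(formed) = 2868 − 2716 = +152 kJ

ΔH ≈ +152 kJ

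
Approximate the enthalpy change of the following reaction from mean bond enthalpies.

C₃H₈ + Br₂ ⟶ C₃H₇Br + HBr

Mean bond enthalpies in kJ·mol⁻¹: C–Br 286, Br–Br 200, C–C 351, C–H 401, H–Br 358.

ΔH ≈ −43 kJ

Bonds broken (reactants):
  Br–Br: 1 × 200 = 200
  C–C: 2 × 351 = 702
  C–H: 8 × 401 = 3208
  Σ(broken) = 4110 kJ
Bonds formed (products):
  C–Br: 1 × 286 = 286
  C–C: 2 × 351 = 702
  C–H: 7 × 401 = 2807
  H–Br: 1 × 358 = 358
  Σ(formed) = 4153 kJ
ΔH = Σ(broken) − Σ(formed) = 4110 − 4153 = −43 kJ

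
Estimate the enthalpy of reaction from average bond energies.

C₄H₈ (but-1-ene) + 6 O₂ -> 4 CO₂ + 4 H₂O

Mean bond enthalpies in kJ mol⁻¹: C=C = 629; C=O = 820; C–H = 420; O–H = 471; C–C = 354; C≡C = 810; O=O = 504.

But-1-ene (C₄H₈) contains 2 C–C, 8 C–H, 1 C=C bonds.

Bonds broken (reactants):
  C–C: 2 × 354 = 708
  C–H: 8 × 420 = 3360
  C=C: 1 × 629 = 629
  O=O: 6 × 504 = 3024
  Σ(broken) = 7721 kJ
Bonds formed (products):
  C=O: 8 × 820 = 6560
  O–H: 8 × 471 = 3768
  Σ(formed) = 10328 kJ
ΔH = Σ(broken) − Σ(formed) = 7721 − 10328 = −2607 kJ

ΔH ≈ −2607 kJ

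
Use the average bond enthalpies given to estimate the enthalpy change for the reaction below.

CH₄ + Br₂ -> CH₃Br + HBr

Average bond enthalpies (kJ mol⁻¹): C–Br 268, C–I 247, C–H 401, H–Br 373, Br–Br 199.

Bonds broken (reactants):
  Br–Br: 1 × 199 = 199
  C–H: 4 × 401 = 1604
  Σ(broken) = 1803 kJ
Bonds formed (products):
  C–Br: 1 × 268 = 268
  C–H: 3 × 401 = 1203
  H–Br: 1 × 373 = 373
  Σ(formed) = 1844 kJ
ΔH = Σ(broken) − Σ(formed) = 1803 − 1844 = −41 kJ

ΔH ≈ −41 kJ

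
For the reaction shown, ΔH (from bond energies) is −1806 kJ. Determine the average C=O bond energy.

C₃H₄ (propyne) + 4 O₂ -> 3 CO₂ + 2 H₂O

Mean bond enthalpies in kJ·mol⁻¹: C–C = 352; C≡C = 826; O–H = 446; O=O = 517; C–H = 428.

D(C=O) ≈ 830 kJ/mol

Let D be the C=O bond energy.
Σ(broken) = 1×826 + 1×352 + 4×428 + 4×517 = 4958
Σ(formed) = 6×D + 4×446 = 1784 + 6D
ΔH = Σ(broken) − Σ(formed) = (4958) − (1784 + 6D) = +3174 − 6D
Setting this equal to −1806 kJ gives 6D = 4980, so D = 830 kJ/mol.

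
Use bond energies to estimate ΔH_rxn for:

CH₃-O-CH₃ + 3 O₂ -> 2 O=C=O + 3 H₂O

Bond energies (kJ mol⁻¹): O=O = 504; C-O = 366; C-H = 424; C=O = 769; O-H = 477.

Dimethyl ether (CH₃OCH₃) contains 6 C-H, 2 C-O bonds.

Bonds broken (reactants):
  C-H: 6 × 424 = 2544
  C-O: 2 × 366 = 732
  O=O: 3 × 504 = 1512
  Σ(broken) = 4788 kJ
Bonds formed (products):
  C=O: 4 × 769 = 3076
  O-H: 6 × 477 = 2862
  Σ(formed) = 5938 kJ
ΔH = Σ(broken) − Σ(formed) = 4788 − 5938 = −1150 kJ

ΔH ≈ −1150 kJ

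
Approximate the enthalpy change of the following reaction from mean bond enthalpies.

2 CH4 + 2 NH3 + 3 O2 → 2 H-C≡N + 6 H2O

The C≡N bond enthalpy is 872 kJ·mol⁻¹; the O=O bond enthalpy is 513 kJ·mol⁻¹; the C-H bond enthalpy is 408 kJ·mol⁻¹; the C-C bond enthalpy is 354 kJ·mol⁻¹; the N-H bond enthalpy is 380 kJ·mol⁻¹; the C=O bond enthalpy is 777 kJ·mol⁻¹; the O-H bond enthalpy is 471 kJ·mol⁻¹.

ΔH ≈ −1129 kJ

Bonds broken (reactants):
  C-H: 8 × 408 = 3264
  N-H: 6 × 380 = 2280
  O=O: 3 × 513 = 1539
  Σ(broken) = 7083 kJ
Bonds formed (products):
  C≡N: 2 × 872 = 1744
  C-H: 2 × 408 = 816
  O-H: 12 × 471 = 5652
  Σ(formed) = 8212 kJ
ΔH = Σ(broken) − Σ(formed) = 7083 − 8212 = −1129 kJ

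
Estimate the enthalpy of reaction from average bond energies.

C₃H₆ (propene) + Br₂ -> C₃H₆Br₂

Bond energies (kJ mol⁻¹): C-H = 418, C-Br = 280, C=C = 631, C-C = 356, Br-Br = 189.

ΔH ≈ −96 kJ

Bonds broken (reactants):
  Br-Br: 1 × 189 = 189
  C-C: 1 × 356 = 356
  C-H: 6 × 418 = 2508
  C=C: 1 × 631 = 631
  Σ(broken) = 3684 kJ
Bonds formed (products):
  C-Br: 2 × 280 = 560
  C-C: 2 × 356 = 712
  C-H: 6 × 418 = 2508
  Σ(formed) = 3780 kJ
ΔH = Σ(broken) − Σ(formed) = 3684 − 3780 = −96 kJ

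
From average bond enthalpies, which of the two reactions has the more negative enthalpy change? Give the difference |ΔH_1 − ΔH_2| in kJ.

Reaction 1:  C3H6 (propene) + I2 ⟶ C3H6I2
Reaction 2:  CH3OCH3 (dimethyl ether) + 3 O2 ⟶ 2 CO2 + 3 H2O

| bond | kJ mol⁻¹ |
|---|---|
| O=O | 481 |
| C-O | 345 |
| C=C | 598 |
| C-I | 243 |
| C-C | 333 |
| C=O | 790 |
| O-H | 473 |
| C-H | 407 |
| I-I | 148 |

Reaction 2, by 1350 kJ

Reaction 1:
  Bonds broken (reactants):
    C-C: 1 × 333 = 333
    C-H: 6 × 407 = 2442
    C=C: 1 × 598 = 598
    I-I: 1 × 148 = 148
    Σ(broken) = 3521 kJ
  Bonds formed (products):
    C-C: 2 × 333 = 666
    C-H: 6 × 407 = 2442
    C-I: 2 × 243 = 486
    Σ(formed) = 3594 kJ
  ΔH_1 = 3521 − 3594 = −73 kJ
Reaction 2:
  Bonds broken (reactants):
    C-H: 6 × 407 = 2442
    C-O: 2 × 345 = 690
    O=O: 3 × 481 = 1443
    Σ(broken) = 4575 kJ
  Bonds formed (products):
    C=O: 4 × 790 = 3160
    O-H: 6 × 473 = 2838
    Σ(formed) = 5998 kJ
  ΔH_2 = 4575 − 5998 = −1423 kJ
ΔH_1 − ΔH_2 = +1350 kJ, so reaction 2 has the more negative ΔH; |ΔH_1 − ΔH_2| = 1350 kJ.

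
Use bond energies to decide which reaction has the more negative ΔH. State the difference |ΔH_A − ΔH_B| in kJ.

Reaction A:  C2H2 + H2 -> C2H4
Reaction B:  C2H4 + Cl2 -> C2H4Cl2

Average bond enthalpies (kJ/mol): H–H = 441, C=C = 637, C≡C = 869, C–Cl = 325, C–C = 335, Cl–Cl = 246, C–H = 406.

Reaction A, by 37 kJ

Reaction A:
  Bonds broken (reactants):
    C≡C: 1 × 869 = 869
    C–H: 2 × 406 = 812
    H–H: 1 × 441 = 441
    Σ(broken) = 2122 kJ
  Bonds formed (products):
    C–H: 4 × 406 = 1624
    C=C: 1 × 637 = 637
    Σ(formed) = 2261 kJ
  ΔH_A = 2122 − 2261 = −139 kJ
Reaction B:
  Bonds broken (reactants):
    C–H: 4 × 406 = 1624
    C=C: 1 × 637 = 637
    Cl–Cl: 1 × 246 = 246
    Σ(broken) = 2507 kJ
  Bonds formed (products):
    C–C: 1 × 335 = 335
    C–Cl: 2 × 325 = 650
    C–H: 4 × 406 = 1624
    Σ(formed) = 2609 kJ
  ΔH_B = 2507 − 2609 = −102 kJ
ΔH_A − ΔH_B = −37 kJ, so reaction A has the more negative ΔH; |ΔH_A − ΔH_B| = 37 kJ.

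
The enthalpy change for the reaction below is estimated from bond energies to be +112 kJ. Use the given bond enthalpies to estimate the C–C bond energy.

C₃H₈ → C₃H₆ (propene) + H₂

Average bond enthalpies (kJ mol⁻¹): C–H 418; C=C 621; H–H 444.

Let D be the C–C bond energy.
Σ(broken) = 2×D + 8×418 = 3344 + 2D
Σ(formed) = 1×D + 6×418 + 1×621 + 1×444 = 3573 + D
ΔH = Σ(broken) − Σ(formed) = (3344 + 2D) − (3573 + D) = −229 + D
Setting this equal to +112 kJ gives D = 341 kJ/mol.

D(C–C) ≈ 341 kJ/mol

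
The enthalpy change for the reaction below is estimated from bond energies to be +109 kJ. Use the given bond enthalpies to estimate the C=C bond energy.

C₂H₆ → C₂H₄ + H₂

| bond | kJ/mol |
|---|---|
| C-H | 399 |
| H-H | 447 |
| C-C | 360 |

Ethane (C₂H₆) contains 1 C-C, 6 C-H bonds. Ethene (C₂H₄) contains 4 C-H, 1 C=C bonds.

D(C=C) ≈ 602 kJ/mol

Let D be the C=C bond energy.
Σ(broken) = 1×360 + 6×399 = 2754
Σ(formed) = 4×399 + 1×D + 1×447 = 2043 + D
ΔH = Σ(broken) − Σ(formed) = (2754) − (2043 + D) = +711 − D
Setting this equal to +109 kJ gives D = 602 kJ/mol.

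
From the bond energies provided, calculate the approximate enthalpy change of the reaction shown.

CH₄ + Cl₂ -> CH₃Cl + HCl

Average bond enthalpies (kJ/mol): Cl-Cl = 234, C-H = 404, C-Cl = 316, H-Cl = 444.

Bonds broken (reactants):
  C-H: 4 × 404 = 1616
  Cl-Cl: 1 × 234 = 234
  Σ(broken) = 1850 kJ
Bonds formed (products):
  C-Cl: 1 × 316 = 316
  C-H: 3 × 404 = 1212
  H-Cl: 1 × 444 = 444
  Σ(formed) = 1972 kJ
ΔH = Σ(broken) − Σ(formed) = 1850 − 1972 = −122 kJ

ΔH ≈ −122 kJ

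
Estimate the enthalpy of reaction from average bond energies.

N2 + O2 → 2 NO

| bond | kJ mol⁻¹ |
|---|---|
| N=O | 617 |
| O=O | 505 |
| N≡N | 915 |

ΔH ≈ +186 kJ

Bonds broken (reactants):
  N≡N: 1 × 915 = 915
  O=O: 1 × 505 = 505
  Σ(broken) = 1420 kJ
Bonds formed (products):
  N=O: 2 × 617 = 1234
  Σ(formed) = 1234 kJ
ΔH = Σ(broken) − Σ(formed) = 1420 − 1234 = +186 kJ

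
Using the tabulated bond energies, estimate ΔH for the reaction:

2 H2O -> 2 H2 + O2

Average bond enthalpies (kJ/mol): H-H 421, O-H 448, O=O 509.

ΔH ≈ +441 kJ

Bonds broken (reactants):
  O-H: 4 × 448 = 1792
  Σ(broken) = 1792 kJ
Bonds formed (products):
  H-H: 2 × 421 = 842
  O=O: 1 × 509 = 509
  Σ(formed) = 1351 kJ
ΔH = Σ(broken) − Σ(formed) = 1792 − 1351 = +441 kJ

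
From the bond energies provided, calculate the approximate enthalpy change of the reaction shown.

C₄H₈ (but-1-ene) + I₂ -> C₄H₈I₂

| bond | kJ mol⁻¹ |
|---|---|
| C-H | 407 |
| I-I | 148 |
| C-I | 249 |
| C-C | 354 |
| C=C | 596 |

ΔH ≈ −108 kJ

Bonds broken (reactants):
  C-C: 2 × 354 = 708
  C-H: 8 × 407 = 3256
  C=C: 1 × 596 = 596
  I-I: 1 × 148 = 148
  Σ(broken) = 4708 kJ
Bonds formed (products):
  C-C: 3 × 354 = 1062
  C-H: 8 × 407 = 3256
  C-I: 2 × 249 = 498
  Σ(formed) = 4816 kJ
ΔH = Σ(broken) − Σ(formed) = 4708 − 4816 = −108 kJ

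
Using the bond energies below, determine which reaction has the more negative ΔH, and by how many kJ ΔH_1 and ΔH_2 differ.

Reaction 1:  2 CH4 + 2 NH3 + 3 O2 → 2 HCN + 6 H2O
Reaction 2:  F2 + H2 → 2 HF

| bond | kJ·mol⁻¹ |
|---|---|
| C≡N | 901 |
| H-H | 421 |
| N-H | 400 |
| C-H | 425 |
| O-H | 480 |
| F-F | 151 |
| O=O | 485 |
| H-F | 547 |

Reaction 1:
  Bonds broken (reactants):
    C-H: 8 × 425 = 3400
    N-H: 6 × 400 = 2400
    O=O: 3 × 485 = 1455
    Σ(broken) = 7255 kJ
  Bonds formed (products):
    C≡N: 2 × 901 = 1802
    C-H: 2 × 425 = 850
    O-H: 12 × 480 = 5760
    Σ(formed) = 8412 kJ
  ΔH_1 = 7255 − 8412 = −1157 kJ
Reaction 2:
  Bonds broken (reactants):
    F-F: 1 × 151 = 151
    H-H: 1 × 421 = 421
    Σ(broken) = 572 kJ
  Bonds formed (products):
    H-F: 2 × 547 = 1094
    Σ(formed) = 1094 kJ
  ΔH_2 = 572 − 1094 = −522 kJ
ΔH_1 − ΔH_2 = −635 kJ, so reaction 1 has the more negative ΔH; |ΔH_1 − ΔH_2| = 635 kJ.

Reaction 1, by 635 kJ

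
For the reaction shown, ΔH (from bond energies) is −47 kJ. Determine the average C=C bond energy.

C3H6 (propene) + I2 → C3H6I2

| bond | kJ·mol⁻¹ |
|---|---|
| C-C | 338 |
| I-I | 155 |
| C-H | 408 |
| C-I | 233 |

Let D be the C=C bond energy.
Σ(broken) = 1×338 + 6×408 + 1×D + 1×155 = 2941 + D
Σ(formed) = 2×338 + 6×408 + 2×233 = 3590
ΔH = Σ(broken) − Σ(formed) = (2941 + D) − (3590) = −649 + D
Setting this equal to −47 kJ gives D = 602 kJ/mol.

D(C=C) ≈ 602 kJ/mol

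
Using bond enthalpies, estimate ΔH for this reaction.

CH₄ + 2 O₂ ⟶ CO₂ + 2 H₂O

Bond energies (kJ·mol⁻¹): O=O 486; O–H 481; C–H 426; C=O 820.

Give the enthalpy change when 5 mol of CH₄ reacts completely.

ΔH = −4440 kJ

Bonds broken (reactants):
  C–H: 4 × 426 = 1704
  O=O: 2 × 486 = 972
  Σ(broken) = 2676 kJ
Bonds formed (products):
  C=O: 2 × 820 = 1640
  O–H: 4 × 481 = 1924
  Σ(formed) = 3564 kJ
ΔH = Σ(broken) − Σ(formed) = 2676 − 3564 = −888 kJ
For 5× the reaction as written: 5 × (−888) = −4440 kJ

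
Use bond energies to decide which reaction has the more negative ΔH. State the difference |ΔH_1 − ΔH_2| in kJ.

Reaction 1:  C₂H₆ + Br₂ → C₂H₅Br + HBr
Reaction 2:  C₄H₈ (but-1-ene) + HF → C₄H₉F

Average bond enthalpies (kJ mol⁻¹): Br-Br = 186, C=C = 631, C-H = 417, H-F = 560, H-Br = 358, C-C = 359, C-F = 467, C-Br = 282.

Reaction 2, by 15 kJ

Reaction 1:
  Bonds broken (reactants):
    Br-Br: 1 × 186 = 186
    C-C: 1 × 359 = 359
    C-H: 6 × 417 = 2502
    Σ(broken) = 3047 kJ
  Bonds formed (products):
    C-Br: 1 × 282 = 282
    C-C: 1 × 359 = 359
    C-H: 5 × 417 = 2085
    H-Br: 1 × 358 = 358
    Σ(formed) = 3084 kJ
  ΔH_1 = 3047 − 3084 = −37 kJ
Reaction 2:
  Bonds broken (reactants):
    C-C: 2 × 359 = 718
    C-H: 8 × 417 = 3336
    C=C: 1 × 631 = 631
    H-F: 1 × 560 = 560
    Σ(broken) = 5245 kJ
  Bonds formed (products):
    C-C: 3 × 359 = 1077
    C-F: 1 × 467 = 467
    C-H: 9 × 417 = 3753
    Σ(formed) = 5297 kJ
  ΔH_2 = 5245 − 5297 = −52 kJ
ΔH_1 − ΔH_2 = +15 kJ, so reaction 2 has the more negative ΔH; |ΔH_1 − ΔH_2| = 15 kJ.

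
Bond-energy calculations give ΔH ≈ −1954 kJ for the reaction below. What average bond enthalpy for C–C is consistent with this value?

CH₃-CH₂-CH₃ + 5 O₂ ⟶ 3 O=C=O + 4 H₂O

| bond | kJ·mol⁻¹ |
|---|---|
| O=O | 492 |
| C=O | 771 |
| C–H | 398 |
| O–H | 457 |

D(C–C) ≈ 342 kJ/mol

Let D be the C–C bond energy.
Σ(broken) = 2×D + 8×398 + 5×492 = 5644 + 2D
Σ(formed) = 6×771 + 8×457 = 8282
ΔH = Σ(broken) − Σ(formed) = (5644 + 2D) − (8282) = −2638 + 2D
Setting this equal to −1954 kJ gives 2D = 684, so D = 342 kJ/mol.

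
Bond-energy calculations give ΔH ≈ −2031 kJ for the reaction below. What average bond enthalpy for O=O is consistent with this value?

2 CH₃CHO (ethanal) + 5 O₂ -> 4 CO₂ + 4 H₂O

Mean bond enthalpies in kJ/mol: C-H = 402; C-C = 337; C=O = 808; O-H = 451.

Let D be the O=O bond energy.
Σ(broken) = 2×337 + 8×402 + 2×808 + 5×D = 5506 + 5D
Σ(formed) = 8×808 + 8×451 = 10072
ΔH = Σ(broken) − Σ(formed) = (5506 + 5D) − (10072) = −4566 + 5D
Setting this equal to −2031 kJ gives 5D = 2535, so D = 507 kJ/mol.

D(O=O) ≈ 507 kJ/mol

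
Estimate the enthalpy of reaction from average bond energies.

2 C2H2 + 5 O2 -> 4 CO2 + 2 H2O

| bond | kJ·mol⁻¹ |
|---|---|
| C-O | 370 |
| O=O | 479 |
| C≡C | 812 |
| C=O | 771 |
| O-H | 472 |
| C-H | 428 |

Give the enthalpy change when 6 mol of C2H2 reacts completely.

ΔH = −6975 kJ

Bonds broken (reactants):
  C≡C: 2 × 812 = 1624
  C-H: 4 × 428 = 1712
  O=O: 5 × 479 = 2395
  Σ(broken) = 5731 kJ
Bonds formed (products):
  C=O: 8 × 771 = 6168
  O-H: 4 × 472 = 1888
  Σ(formed) = 8056 kJ
ΔH = Σ(broken) − Σ(formed) = 5731 − 8056 = −2325 kJ
For 3× the reaction as written: 3 × (−2325) = −6975 kJ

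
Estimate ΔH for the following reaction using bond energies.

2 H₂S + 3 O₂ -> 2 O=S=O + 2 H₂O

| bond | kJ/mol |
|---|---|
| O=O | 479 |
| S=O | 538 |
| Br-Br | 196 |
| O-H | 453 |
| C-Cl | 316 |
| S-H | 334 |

Bonds broken (reactants):
  O=O: 3 × 479 = 1437
  S-H: 4 × 334 = 1336
  Σ(broken) = 2773 kJ
Bonds formed (products):
  O-H: 4 × 453 = 1812
  S=O: 4 × 538 = 2152
  Σ(formed) = 3964 kJ
ΔH = Σ(broken) − Σ(formed) = 2773 − 3964 = −1191 kJ

ΔH ≈ −1191 kJ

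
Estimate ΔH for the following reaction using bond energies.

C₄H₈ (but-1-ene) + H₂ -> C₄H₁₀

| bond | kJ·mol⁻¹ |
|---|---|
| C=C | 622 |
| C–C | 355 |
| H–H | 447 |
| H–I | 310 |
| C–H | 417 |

ΔH ≈ −120 kJ

Bonds broken (reactants):
  C–C: 2 × 355 = 710
  C–H: 8 × 417 = 3336
  C=C: 1 × 622 = 622
  H–H: 1 × 447 = 447
  Σ(broken) = 5115 kJ
Bonds formed (products):
  C–C: 3 × 355 = 1065
  C–H: 10 × 417 = 4170
  Σ(formed) = 5235 kJ
ΔH = Σ(broken) − Σ(formed) = 5115 − 5235 = −120 kJ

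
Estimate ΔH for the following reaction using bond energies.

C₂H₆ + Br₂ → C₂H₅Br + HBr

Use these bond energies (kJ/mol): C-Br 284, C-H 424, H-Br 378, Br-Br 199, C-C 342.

ΔH ≈ −39 kJ

Bonds broken (reactants):
  Br-Br: 1 × 199 = 199
  C-C: 1 × 342 = 342
  C-H: 6 × 424 = 2544
  Σ(broken) = 3085 kJ
Bonds formed (products):
  C-Br: 1 × 284 = 284
  C-C: 1 × 342 = 342
  C-H: 5 × 424 = 2120
  H-Br: 1 × 378 = 378
  Σ(formed) = 3124 kJ
ΔH = Σ(broken) − Σ(formed) = 3085 − 3124 = −39 kJ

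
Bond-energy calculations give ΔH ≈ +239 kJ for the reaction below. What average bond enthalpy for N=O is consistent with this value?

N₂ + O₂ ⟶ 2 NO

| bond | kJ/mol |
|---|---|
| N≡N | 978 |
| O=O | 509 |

D(N=O) ≈ 624 kJ/mol

Let D be the N=O bond energy.
Σ(broken) = 1×978 + 1×509 = 1487
Σ(formed) = 2×D = 2D
ΔH = Σ(broken) − Σ(formed) = (1487) − (2D) = +1487 − 2D
Setting this equal to +239 kJ gives 2D = 1248, so D = 624 kJ/mol.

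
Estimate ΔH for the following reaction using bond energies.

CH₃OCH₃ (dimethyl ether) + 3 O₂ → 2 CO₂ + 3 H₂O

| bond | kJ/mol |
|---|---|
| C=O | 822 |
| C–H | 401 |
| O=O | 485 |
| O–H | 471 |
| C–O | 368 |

ΔH ≈ −1517 kJ

Bonds broken (reactants):
  C–H: 6 × 401 = 2406
  C–O: 2 × 368 = 736
  O=O: 3 × 485 = 1455
  Σ(broken) = 4597 kJ
Bonds formed (products):
  C=O: 4 × 822 = 3288
  O–H: 6 × 471 = 2826
  Σ(formed) = 6114 kJ
ΔH = Σ(broken) − Σ(formed) = 4597 − 6114 = −1517 kJ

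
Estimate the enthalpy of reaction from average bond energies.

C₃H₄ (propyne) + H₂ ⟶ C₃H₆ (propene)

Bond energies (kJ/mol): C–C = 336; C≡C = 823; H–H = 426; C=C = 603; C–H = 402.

ΔH ≈ −158 kJ

Bonds broken (reactants):
  C≡C: 1 × 823 = 823
  C–C: 1 × 336 = 336
  C–H: 4 × 402 = 1608
  H–H: 1 × 426 = 426
  Σ(broken) = 3193 kJ
Bonds formed (products):
  C–C: 1 × 336 = 336
  C–H: 6 × 402 = 2412
  C=C: 1 × 603 = 603
  Σ(formed) = 3351 kJ
ΔH = Σ(broken) − Σ(formed) = 3193 − 3351 = −158 kJ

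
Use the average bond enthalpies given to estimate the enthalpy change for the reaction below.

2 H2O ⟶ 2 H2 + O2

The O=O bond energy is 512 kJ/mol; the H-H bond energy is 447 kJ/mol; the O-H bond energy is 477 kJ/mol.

ΔH ≈ +502 kJ

Bonds broken (reactants):
  O-H: 4 × 477 = 1908
  Σ(broken) = 1908 kJ
Bonds formed (products):
  H-H: 2 × 447 = 894
  O=O: 1 × 512 = 512
  Σ(formed) = 1406 kJ
ΔH = Σ(broken) − Σ(formed) = 1908 − 1406 = +502 kJ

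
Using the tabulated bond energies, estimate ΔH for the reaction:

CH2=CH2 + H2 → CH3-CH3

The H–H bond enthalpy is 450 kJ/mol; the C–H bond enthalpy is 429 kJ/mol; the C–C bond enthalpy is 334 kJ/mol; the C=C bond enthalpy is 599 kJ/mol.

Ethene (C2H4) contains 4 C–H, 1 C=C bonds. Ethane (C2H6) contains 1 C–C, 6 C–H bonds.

ΔH ≈ −143 kJ

Bonds broken (reactants):
  C–H: 4 × 429 = 1716
  C=C: 1 × 599 = 599
  H–H: 1 × 450 = 450
  Σ(broken) = 2765 kJ
Bonds formed (products):
  C–C: 1 × 334 = 334
  C–H: 6 × 429 = 2574
  Σ(formed) = 2908 kJ
ΔH = Σ(broken) − Σ(formed) = 2765 − 2908 = −143 kJ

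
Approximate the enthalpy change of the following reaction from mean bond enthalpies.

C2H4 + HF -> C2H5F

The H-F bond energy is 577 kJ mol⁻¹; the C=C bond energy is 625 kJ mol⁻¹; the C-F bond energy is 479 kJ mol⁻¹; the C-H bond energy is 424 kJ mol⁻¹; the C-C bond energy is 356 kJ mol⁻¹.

ΔH ≈ −57 kJ

Bonds broken (reactants):
  C-H: 4 × 424 = 1696
  C=C: 1 × 625 = 625
  H-F: 1 × 577 = 577
  Σ(broken) = 2898 kJ
Bonds formed (products):
  C-C: 1 × 356 = 356
  C-F: 1 × 479 = 479
  C-H: 5 × 424 = 2120
  Σ(formed) = 2955 kJ
ΔH = Σ(broken) − Σ(formed) = 2898 − 2955 = −57 kJ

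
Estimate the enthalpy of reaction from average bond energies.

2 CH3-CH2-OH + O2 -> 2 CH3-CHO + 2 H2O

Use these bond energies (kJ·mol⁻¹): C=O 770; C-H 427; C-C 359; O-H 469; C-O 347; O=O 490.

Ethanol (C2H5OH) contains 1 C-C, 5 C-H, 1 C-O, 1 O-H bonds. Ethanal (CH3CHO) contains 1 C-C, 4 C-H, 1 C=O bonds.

Bonds broken (reactants):
  C-C: 2 × 359 = 718
  C-H: 10 × 427 = 4270
  C-O: 2 × 347 = 694
  O-H: 2 × 469 = 938
  O=O: 1 × 490 = 490
  Σ(broken) = 7110 kJ
Bonds formed (products):
  C-C: 2 × 359 = 718
  C-H: 8 × 427 = 3416
  C=O: 2 × 770 = 1540
  O-H: 4 × 469 = 1876
  Σ(formed) = 7550 kJ
ΔH = Σ(broken) − Σ(formed) = 7110 − 7550 = −440 kJ

ΔH ≈ −440 kJ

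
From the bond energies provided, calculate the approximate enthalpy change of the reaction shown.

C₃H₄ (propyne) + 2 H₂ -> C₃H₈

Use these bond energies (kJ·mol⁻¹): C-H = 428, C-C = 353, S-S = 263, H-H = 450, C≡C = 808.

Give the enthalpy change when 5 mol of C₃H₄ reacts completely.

Bonds broken (reactants):
  C≡C: 1 × 808 = 808
  C-C: 1 × 353 = 353
  C-H: 4 × 428 = 1712
  H-H: 2 × 450 = 900
  Σ(broken) = 3773 kJ
Bonds formed (products):
  C-C: 2 × 353 = 706
  C-H: 8 × 428 = 3424
  Σ(formed) = 4130 kJ
ΔH = Σ(broken) − Σ(formed) = 3773 − 4130 = −357 kJ
For 5× the reaction as written: 5 × (−357) = −1785 kJ

ΔH = −1785 kJ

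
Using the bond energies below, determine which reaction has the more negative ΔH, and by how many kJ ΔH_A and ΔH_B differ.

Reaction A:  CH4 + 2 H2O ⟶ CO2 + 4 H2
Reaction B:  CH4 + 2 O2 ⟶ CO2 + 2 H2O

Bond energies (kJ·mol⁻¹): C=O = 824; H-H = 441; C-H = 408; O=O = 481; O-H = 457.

Reaction A:
  Bonds broken (reactants):
    C-H: 4 × 408 = 1632
    O-H: 4 × 457 = 1828
    Σ(broken) = 3460 kJ
  Bonds formed (products):
    C=O: 2 × 824 = 1648
    H-H: 4 × 441 = 1764
    Σ(formed) = 3412 kJ
  ΔH_A = 3460 − 3412 = +48 kJ
Reaction B:
  Bonds broken (reactants):
    C-H: 4 × 408 = 1632
    O=O: 2 × 481 = 962
    Σ(broken) = 2594 kJ
  Bonds formed (products):
    C=O: 2 × 824 = 1648
    O-H: 4 × 457 = 1828
    Σ(formed) = 3476 kJ
  ΔH_B = 2594 − 3476 = −882 kJ
ΔH_A − ΔH_B = +930 kJ, so reaction B has the more negative ΔH; |ΔH_A − ΔH_B| = 930 kJ.

Reaction B, by 930 kJ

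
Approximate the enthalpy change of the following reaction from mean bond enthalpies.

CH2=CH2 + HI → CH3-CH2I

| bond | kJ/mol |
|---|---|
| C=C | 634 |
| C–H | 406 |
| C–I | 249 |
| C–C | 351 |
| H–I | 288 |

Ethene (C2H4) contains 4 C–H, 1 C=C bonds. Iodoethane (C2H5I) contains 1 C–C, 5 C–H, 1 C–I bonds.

ΔH ≈ −84 kJ

Bonds broken (reactants):
  C–H: 4 × 406 = 1624
  C=C: 1 × 634 = 634
  H–I: 1 × 288 = 288
  Σ(broken) = 2546 kJ
Bonds formed (products):
  C–C: 1 × 351 = 351
  C–H: 5 × 406 = 2030
  C–I: 1 × 249 = 249
  Σ(formed) = 2630 kJ
ΔH = Σ(broken) − Σ(formed) = 2546 − 2630 = −84 kJ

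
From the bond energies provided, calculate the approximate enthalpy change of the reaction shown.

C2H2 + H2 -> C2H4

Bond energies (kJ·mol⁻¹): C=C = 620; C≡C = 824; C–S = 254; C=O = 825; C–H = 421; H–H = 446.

Bonds broken (reactants):
  C≡C: 1 × 824 = 824
  C–H: 2 × 421 = 842
  H–H: 1 × 446 = 446
  Σ(broken) = 2112 kJ
Bonds formed (products):
  C–H: 4 × 421 = 1684
  C=C: 1 × 620 = 620
  Σ(formed) = 2304 kJ
ΔH = Σ(broken) − Σ(formed) = 2112 − 2304 = −192 kJ

ΔH ≈ −192 kJ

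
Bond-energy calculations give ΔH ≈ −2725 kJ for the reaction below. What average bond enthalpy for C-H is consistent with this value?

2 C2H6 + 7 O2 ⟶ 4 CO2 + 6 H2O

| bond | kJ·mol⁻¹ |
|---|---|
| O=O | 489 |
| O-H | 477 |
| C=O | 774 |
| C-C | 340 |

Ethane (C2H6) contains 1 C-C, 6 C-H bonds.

D(C-H) ≈ 424 kJ/mol

Let D be the C-H bond energy.
Σ(broken) = 2×340 + 12×D + 7×489 = 4103 + 12D
Σ(formed) = 8×774 + 12×477 = 11916
ΔH = Σ(broken) − Σ(formed) = (4103 + 12D) − (11916) = −7813 + 12D
Setting this equal to −2725 kJ gives 12D = 5088, so D = 424 kJ/mol.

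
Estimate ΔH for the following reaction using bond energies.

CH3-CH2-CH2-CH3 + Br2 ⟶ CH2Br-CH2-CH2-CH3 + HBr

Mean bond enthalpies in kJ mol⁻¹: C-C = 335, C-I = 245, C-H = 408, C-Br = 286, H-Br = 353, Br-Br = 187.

Bonds broken (reactants):
  Br-Br: 1 × 187 = 187
  C-C: 3 × 335 = 1005
  C-H: 10 × 408 = 4080
  Σ(broken) = 5272 kJ
Bonds formed (products):
  C-Br: 1 × 286 = 286
  C-C: 3 × 335 = 1005
  C-H: 9 × 408 = 3672
  H-Br: 1 × 353 = 353
  Σ(formed) = 5316 kJ
ΔH = Σ(broken) − Σ(formed) = 5272 − 5316 = −44 kJ

ΔH ≈ −44 kJ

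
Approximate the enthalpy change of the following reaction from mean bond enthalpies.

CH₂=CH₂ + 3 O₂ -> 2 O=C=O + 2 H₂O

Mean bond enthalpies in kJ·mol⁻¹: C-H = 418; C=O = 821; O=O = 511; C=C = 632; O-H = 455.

Bonds broken (reactants):
  C-H: 4 × 418 = 1672
  C=C: 1 × 632 = 632
  O=O: 3 × 511 = 1533
  Σ(broken) = 3837 kJ
Bonds formed (products):
  C=O: 4 × 821 = 3284
  O-H: 4 × 455 = 1820
  Σ(formed) = 5104 kJ
ΔH = Σ(broken) − Σ(formed) = 3837 − 5104 = −1267 kJ

ΔH ≈ −1267 kJ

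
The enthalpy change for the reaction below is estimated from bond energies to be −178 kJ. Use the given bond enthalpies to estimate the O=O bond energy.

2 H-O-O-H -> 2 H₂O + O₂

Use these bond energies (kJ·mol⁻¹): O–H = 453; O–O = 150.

Let D be the O=O bond energy.
Σ(broken) = 4×453 + 2×150 = 2112
Σ(formed) = 4×453 + 1×D = 1812 + D
ΔH = Σ(broken) − Σ(formed) = (2112) − (1812 + D) = +300 − D
Setting this equal to −178 kJ gives D = 478 kJ/mol.

D(O=O) ≈ 478 kJ/mol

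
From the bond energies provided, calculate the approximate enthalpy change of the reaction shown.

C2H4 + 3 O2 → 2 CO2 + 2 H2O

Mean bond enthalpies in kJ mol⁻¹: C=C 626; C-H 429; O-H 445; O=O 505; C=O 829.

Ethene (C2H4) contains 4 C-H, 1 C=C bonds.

Bonds broken (reactants):
  C-H: 4 × 429 = 1716
  C=C: 1 × 626 = 626
  O=O: 3 × 505 = 1515
  Σ(broken) = 3857 kJ
Bonds formed (products):
  C=O: 4 × 829 = 3316
  O-H: 4 × 445 = 1780
  Σ(formed) = 5096 kJ
ΔH = Σ(broken) − Σ(formed) = 3857 − 5096 = −1239 kJ

ΔH ≈ −1239 kJ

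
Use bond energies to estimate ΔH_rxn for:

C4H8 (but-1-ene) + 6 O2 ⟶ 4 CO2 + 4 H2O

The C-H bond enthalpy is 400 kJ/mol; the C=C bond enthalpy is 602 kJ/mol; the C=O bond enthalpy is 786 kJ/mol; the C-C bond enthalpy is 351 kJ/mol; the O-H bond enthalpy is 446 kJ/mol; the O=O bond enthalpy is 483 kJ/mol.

ΔH ≈ −2454 kJ

Bonds broken (reactants):
  C-C: 2 × 351 = 702
  C-H: 8 × 400 = 3200
  C=C: 1 × 602 = 602
  O=O: 6 × 483 = 2898
  Σ(broken) = 7402 kJ
Bonds formed (products):
  C=O: 8 × 786 = 6288
  O-H: 8 × 446 = 3568
  Σ(formed) = 9856 kJ
ΔH = Σ(broken) − Σ(formed) = 7402 − 9856 = −2454 kJ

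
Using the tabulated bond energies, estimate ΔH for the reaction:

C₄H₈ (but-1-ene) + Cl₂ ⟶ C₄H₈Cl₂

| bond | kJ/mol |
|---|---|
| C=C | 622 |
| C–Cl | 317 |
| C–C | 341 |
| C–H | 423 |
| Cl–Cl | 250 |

Bonds broken (reactants):
  C–C: 2 × 341 = 682
  C–H: 8 × 423 = 3384
  C=C: 1 × 622 = 622
  Cl–Cl: 1 × 250 = 250
  Σ(broken) = 4938 kJ
Bonds formed (products):
  C–C: 3 × 341 = 1023
  C–Cl: 2 × 317 = 634
  C–H: 8 × 423 = 3384
  Σ(formed) = 5041 kJ
ΔH = Σ(broken) − Σ(formed) = 4938 − 5041 = −103 kJ

ΔH ≈ −103 kJ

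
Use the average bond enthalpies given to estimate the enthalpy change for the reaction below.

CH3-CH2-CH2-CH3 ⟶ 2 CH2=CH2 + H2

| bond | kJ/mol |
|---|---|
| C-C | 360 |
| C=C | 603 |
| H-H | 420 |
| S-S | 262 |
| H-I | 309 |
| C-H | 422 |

Bonds broken (reactants):
  C-C: 3 × 360 = 1080
  C-H: 10 × 422 = 4220
  Σ(broken) = 5300 kJ
Bonds formed (products):
  C-H: 8 × 422 = 3376
  C=C: 2 × 603 = 1206
  H-H: 1 × 420 = 420
  Σ(formed) = 5002 kJ
ΔH = Σ(broken) − Σ(formed) = 5300 − 5002 = +298 kJ

ΔH ≈ +298 kJ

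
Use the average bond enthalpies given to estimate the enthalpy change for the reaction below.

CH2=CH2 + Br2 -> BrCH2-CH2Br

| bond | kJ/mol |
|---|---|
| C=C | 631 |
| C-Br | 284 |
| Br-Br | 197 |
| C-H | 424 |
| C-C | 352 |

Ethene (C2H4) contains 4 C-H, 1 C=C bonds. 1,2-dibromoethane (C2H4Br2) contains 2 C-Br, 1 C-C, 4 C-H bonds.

Bonds broken (reactants):
  Br-Br: 1 × 197 = 197
  C-H: 4 × 424 = 1696
  C=C: 1 × 631 = 631
  Σ(broken) = 2524 kJ
Bonds formed (products):
  C-Br: 2 × 284 = 568
  C-C: 1 × 352 = 352
  C-H: 4 × 424 = 1696
  Σ(formed) = 2616 kJ
ΔH = Σ(broken) − Σ(formed) = 2524 − 2616 = −92 kJ

ΔH ≈ −92 kJ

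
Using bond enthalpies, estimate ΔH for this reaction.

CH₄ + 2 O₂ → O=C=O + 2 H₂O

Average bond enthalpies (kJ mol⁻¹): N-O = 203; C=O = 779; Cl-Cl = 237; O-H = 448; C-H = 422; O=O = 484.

ΔH ≈ −694 kJ

Bonds broken (reactants):
  C-H: 4 × 422 = 1688
  O=O: 2 × 484 = 968
  Σ(broken) = 2656 kJ
Bonds formed (products):
  C=O: 2 × 779 = 1558
  O-H: 4 × 448 = 1792
  Σ(formed) = 3350 kJ
ΔH = Σ(broken) − Σ(formed) = 2656 − 3350 = −694 kJ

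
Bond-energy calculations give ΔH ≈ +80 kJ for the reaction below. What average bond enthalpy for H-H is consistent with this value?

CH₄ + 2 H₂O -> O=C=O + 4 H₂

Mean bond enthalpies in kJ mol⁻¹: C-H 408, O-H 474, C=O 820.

D(H-H) ≈ 452 kJ/mol

Let D be the H-H bond energy.
Σ(broken) = 4×408 + 4×474 = 3528
Σ(formed) = 2×820 + 4×D = 1640 + 4D
ΔH = Σ(broken) − Σ(formed) = (3528) − (1640 + 4D) = +1888 − 4D
Setting this equal to +80 kJ gives 4D = 1808, so D = 452 kJ/mol.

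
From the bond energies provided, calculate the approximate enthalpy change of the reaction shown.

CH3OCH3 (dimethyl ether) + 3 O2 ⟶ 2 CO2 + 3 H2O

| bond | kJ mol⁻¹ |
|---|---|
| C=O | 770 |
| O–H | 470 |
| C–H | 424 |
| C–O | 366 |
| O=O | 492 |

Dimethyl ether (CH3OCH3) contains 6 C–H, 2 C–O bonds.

ΔH ≈ −1148 kJ

Bonds broken (reactants):
  C–H: 6 × 424 = 2544
  C–O: 2 × 366 = 732
  O=O: 3 × 492 = 1476
  Σ(broken) = 4752 kJ
Bonds formed (products):
  C=O: 4 × 770 = 3080
  O–H: 6 × 470 = 2820
  Σ(formed) = 5900 kJ
ΔH = Σ(broken) − Σ(formed) = 4752 − 5900 = −1148 kJ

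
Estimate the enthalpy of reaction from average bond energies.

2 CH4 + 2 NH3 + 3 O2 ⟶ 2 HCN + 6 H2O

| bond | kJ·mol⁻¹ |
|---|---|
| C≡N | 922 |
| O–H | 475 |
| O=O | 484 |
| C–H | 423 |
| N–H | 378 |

Bonds broken (reactants):
  C–H: 8 × 423 = 3384
  N–H: 6 × 378 = 2268
  O=O: 3 × 484 = 1452
  Σ(broken) = 7104 kJ
Bonds formed (products):
  C≡N: 2 × 922 = 1844
  C–H: 2 × 423 = 846
  O–H: 12 × 475 = 5700
  Σ(formed) = 8390 kJ
ΔH = Σ(broken) − Σ(formed) = 7104 − 8390 = −1286 kJ

ΔH ≈ −1286 kJ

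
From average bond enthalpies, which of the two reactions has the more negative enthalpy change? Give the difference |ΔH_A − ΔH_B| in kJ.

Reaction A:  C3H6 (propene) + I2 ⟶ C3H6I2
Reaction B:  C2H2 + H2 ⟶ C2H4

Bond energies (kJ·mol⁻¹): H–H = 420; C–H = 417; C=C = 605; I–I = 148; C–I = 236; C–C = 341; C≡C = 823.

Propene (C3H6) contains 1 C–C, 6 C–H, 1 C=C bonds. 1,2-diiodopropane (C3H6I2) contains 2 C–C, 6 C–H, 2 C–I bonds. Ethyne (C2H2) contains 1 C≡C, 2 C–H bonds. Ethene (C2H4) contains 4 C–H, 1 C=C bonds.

Reaction A:
  Bonds broken (reactants):
    C–C: 1 × 341 = 341
    C–H: 6 × 417 = 2502
    C=C: 1 × 605 = 605
    I–I: 1 × 148 = 148
    Σ(broken) = 3596 kJ
  Bonds formed (products):
    C–C: 2 × 341 = 682
    C–H: 6 × 417 = 2502
    C–I: 2 × 236 = 472
    Σ(formed) = 3656 kJ
  ΔH_A = 3596 − 3656 = −60 kJ
Reaction B:
  Bonds broken (reactants):
    C≡C: 1 × 823 = 823
    C–H: 2 × 417 = 834
    H–H: 1 × 420 = 420
    Σ(broken) = 2077 kJ
  Bonds formed (products):
    C–H: 4 × 417 = 1668
    C=C: 1 × 605 = 605
    Σ(formed) = 2273 kJ
  ΔH_B = 2077 − 2273 = −196 kJ
ΔH_A − ΔH_B = +136 kJ, so reaction B has the more negative ΔH; |ΔH_A − ΔH_B| = 136 kJ.

Reaction B, by 136 kJ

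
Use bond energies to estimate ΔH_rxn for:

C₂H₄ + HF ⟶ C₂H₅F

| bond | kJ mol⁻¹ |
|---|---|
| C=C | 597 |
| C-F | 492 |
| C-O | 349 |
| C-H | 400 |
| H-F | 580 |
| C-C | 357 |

Bonds broken (reactants):
  C-H: 4 × 400 = 1600
  C=C: 1 × 597 = 597
  H-F: 1 × 580 = 580
  Σ(broken) = 2777 kJ
Bonds formed (products):
  C-C: 1 × 357 = 357
  C-F: 1 × 492 = 492
  C-H: 5 × 400 = 2000
  Σ(formed) = 2849 kJ
ΔH = Σ(broken) − Σ(formed) = 2777 − 2849 = −72 kJ

ΔH ≈ −72 kJ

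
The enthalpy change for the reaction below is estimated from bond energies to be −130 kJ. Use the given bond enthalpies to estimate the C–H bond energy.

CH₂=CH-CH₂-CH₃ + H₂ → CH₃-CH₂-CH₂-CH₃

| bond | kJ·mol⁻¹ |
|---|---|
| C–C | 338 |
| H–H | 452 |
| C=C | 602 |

D(C–H) ≈ 423 kJ/mol

Let D be the C–H bond energy.
Σ(broken) = 2×338 + 8×D + 1×602 + 1×452 = 1730 + 8D
Σ(formed) = 3×338 + 10×D = 1014 + 10D
ΔH = Σ(broken) − Σ(formed) = (1730 + 8D) − (1014 + 10D) = +716 − 2D
Setting this equal to −130 kJ gives 2D = 846, so D = 423 kJ/mol.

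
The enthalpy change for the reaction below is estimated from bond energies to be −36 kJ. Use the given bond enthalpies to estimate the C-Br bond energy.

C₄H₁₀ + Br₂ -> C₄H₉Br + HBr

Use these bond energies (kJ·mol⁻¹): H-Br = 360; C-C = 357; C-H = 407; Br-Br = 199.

Let D be the C-Br bond energy.
Σ(broken) = 1×199 + 3×357 + 10×407 = 5340
Σ(formed) = 1×D + 3×357 + 9×407 + 1×360 = 5094 + D
ΔH = Σ(broken) − Σ(formed) = (5340) − (5094 + D) = +246 − D
Setting this equal to −36 kJ gives D = 282 kJ/mol.

D(C-Br) ≈ 282 kJ/mol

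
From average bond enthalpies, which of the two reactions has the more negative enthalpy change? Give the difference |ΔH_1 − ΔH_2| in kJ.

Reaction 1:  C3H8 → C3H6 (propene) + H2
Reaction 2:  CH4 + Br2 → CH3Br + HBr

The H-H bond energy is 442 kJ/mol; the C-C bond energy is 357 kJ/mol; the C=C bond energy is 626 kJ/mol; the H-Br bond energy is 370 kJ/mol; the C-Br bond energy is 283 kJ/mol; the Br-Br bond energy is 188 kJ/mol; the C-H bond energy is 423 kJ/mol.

Reaction 1:
  Bonds broken (reactants):
    C-C: 2 × 357 = 714
    C-H: 8 × 423 = 3384
    Σ(broken) = 4098 kJ
  Bonds formed (products):
    C-C: 1 × 357 = 357
    C-H: 6 × 423 = 2538
    C=C: 1 × 626 = 626
    H-H: 1 × 442 = 442
    Σ(formed) = 3963 kJ
  ΔH_1 = 4098 − 3963 = +135 kJ
Reaction 2:
  Bonds broken (reactants):
    Br-Br: 1 × 188 = 188
    C-H: 4 × 423 = 1692
    Σ(broken) = 1880 kJ
  Bonds formed (products):
    C-Br: 1 × 283 = 283
    C-H: 3 × 423 = 1269
    H-Br: 1 × 370 = 370
    Σ(formed) = 1922 kJ
  ΔH_2 = 1880 − 1922 = −42 kJ
ΔH_1 − ΔH_2 = +177 kJ, so reaction 2 has the more negative ΔH; |ΔH_1 − ΔH_2| = 177 kJ.

Reaction 2, by 177 kJ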